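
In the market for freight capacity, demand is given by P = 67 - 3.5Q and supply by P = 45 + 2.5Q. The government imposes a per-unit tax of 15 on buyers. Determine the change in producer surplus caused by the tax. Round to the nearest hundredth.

Pre-tax equilibrium: 67 - 3.5Q = 45 + 2.5Q gives Q* = 3.6667, P* = 54.1667.
A tax on buyers shifts demand down by 15: (67 - 15) - 3.5Q = 45 + 2.5Q, so Q_t = 1.1667. Buyers pay P_b = 62.9167; sellers receive P_s = P_b - 15 = 47.9167.
Producers lose the trapezoid between P_s and P* out to Q_t plus the triangle from Q_t to Q*: change in PS = 1.7014 - 16.8056 = -15.1042.

-15.10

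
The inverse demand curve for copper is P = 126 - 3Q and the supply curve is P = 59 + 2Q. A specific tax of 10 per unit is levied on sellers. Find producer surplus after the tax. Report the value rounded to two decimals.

129.96

Without the tax, 126 - 3Q = 59 + 2Q so Q* = 13.4 and P* = 85.8.
A tax on sellers shifts supply up by 10: 126 - 3Q = 59 + 2Q + 10, so Q_t = 11.4. Buyers pay P_b = 91.8; sellers receive P_s = P_b - 10 = 81.8.
PS = (1/2)(Q_t)(P_s - 59) = (1/2)(11.4)(22.8) = 129.96.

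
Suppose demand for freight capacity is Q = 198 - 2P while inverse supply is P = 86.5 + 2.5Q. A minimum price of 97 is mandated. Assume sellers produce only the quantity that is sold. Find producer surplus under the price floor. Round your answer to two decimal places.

Rewriting demand in inverse form: P = 99 - 0.5Q.
Without the control, 99 - 0.5Q = 86.5 + 2.5Q so Q* = 4.1667 and P* = 96.9167.
At P = 97, buyers demand (99 - 97)/0.5 = 4 while sellers would supply more, so the quantity traded is 4 at price 97.
The supply price at Q = 4 is 96.5. PS is the trapezoid between 97 and supply over [0, 4]: (1/2)[(97 - 86.5) + (97 - 96.5)](4) = 22.

22.00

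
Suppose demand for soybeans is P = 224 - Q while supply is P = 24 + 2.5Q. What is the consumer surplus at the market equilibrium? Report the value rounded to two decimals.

1632.65

Set 224 - Q = 24 + 2.5Q, which gives 200 = 3.5Q, so Q* = 57.1429 and P* = 224 - (57.1429) = 166.8571.
CS is the area between the demand curve and P* from 0 to Q*: (1/2)(57.1429)(57.1429) = 1632.6531.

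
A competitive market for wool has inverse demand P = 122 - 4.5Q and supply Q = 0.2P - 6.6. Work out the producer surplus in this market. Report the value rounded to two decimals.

219.42

Rewriting supply in inverse form: P = 33 + 5Q.
Set 122 - 4.5Q = 33 + 5Q, which gives 89 = 9.5Q, so Q* = 9.3684 and P* = 122 - 4.5(9.3684) = 79.8421.
PS is the area between P* and the supply curve from 0 to Q*: (1/2)(9.3684)(46.8421) = 219.4183.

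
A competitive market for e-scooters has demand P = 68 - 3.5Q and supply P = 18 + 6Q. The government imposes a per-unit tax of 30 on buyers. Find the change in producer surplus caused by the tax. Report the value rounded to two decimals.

Pre-tax equilibrium: 68 - 3.5Q = 18 + 6Q gives Q* = 5.2632, P* = 49.5789.
A tax on buyers shifts demand down by 30: (68 - 30) - 3.5Q = 18 + 6Q, so Q_t = 2.1053. Buyers pay P_b = 60.6316; sellers receive P_s = P_b - 30 = 30.6316.
PS falls from (1/2)(5.2632)(31.5789) = 83.1025 to (1/2)(2.1053)(12.6316) = 13.2964, a change of -69.8061.

-69.81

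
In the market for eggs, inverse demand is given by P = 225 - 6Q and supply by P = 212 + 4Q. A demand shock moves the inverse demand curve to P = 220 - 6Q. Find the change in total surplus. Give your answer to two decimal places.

-5.25

Initial equilibrium: Q_0 = 1.3, P_0 = 217.2; CS_0 = (1/2)(1.3)(7.8) = 5.07, PS_0 = (1/2)(1.3)(5.2) = 3.38.
New equilibrium: 220 - 6Q = 212 + 4Q gives Q_1 = 0.8, P_1 = 215.2; CS_1 = 1.92, PS_1 = 1.28.
Change in total surplus = (1.92 + 1.28) - (5.07 + 3.38) = -5.25.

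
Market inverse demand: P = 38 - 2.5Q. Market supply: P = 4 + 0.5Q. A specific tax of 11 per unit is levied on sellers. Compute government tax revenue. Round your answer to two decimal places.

Without the tax, 38 - 2.5Q = 4 + 0.5Q so Q* = 11.3333 and P* = 9.6667.
A tax on sellers shifts supply up by 11: 38 - 2.5Q = 4 + 0.5Q + 11, so Q_t = 7.6667. Buyers pay P_b = 18.8333; sellers receive P_s = P_b - 11 = 7.8333.
Revenue is the tax times quantity traded: 11 x 7.6667 = 84.3333.

84.33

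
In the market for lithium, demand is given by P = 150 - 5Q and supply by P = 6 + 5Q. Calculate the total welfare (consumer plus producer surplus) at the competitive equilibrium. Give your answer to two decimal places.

Setting demand equal to supply, 144 = 10Q, so Q* = 14.4 and P* = 78.
CS = (1/2)(14.4)(72) = 518.4 and PS = (1/2)(14.4)(72) = 518.4, so total surplus = 1036.8.

1036.80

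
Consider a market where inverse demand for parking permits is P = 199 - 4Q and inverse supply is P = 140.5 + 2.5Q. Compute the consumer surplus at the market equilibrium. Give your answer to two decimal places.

Set 199 - 4Q = 140.5 + 2.5Q, which gives 58.5 = 6.5Q, so Q* = 9 and P* = 199 - 4(9) = 163.
Consumer surplus is the triangle under demand above P*: (1/2)(9)(199 - 163) = (1/2)(9)(36) = 162.

162.00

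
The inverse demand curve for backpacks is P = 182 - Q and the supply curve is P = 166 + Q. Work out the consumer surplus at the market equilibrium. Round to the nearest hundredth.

Equilibrium: 182 - Q = 166 + Q, so Q* = 8 and P* = 174.
The demand choke price is 182, so CS = (1/2)(Q*)(182 - P*) = (1/2)(8)(8) = 32.

32.00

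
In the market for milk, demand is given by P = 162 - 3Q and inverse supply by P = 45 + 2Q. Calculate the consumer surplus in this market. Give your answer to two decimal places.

Equilibrium: 162 - 3Q = 45 + 2Q, so Q* = 23.4 and P* = 91.8.
CS is the area between the demand curve and P* from 0 to Q*: (1/2)(23.4)(70.2) = 821.34.

821.34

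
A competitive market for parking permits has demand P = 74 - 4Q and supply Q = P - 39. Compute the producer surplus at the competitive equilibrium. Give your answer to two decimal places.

Rewriting supply in inverse form: P = 39 + Q.
Equilibrium: 74 - 4Q = 39 + Q, so Q* = 7 and P* = 46.
Producer surplus is the triangle above supply below P*: (1/2)(7)(46 - 39) = (1/2)(7)(7) = 24.5.

24.50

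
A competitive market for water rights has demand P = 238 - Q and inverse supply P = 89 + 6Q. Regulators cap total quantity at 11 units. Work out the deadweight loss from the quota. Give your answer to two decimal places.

370.29

Unrestricted equilibrium: Q* = (238 - 89)/(1 + 6) = 21.2857.
At Q = 11 the demand price is 238 - (11) = 227 and the supply price is 89 + 6(11) = 155.
DWL = (1/2)(gap between curves at 11) x (Q* - 11) = (1/2)(72)(10.2857) = 370.2857.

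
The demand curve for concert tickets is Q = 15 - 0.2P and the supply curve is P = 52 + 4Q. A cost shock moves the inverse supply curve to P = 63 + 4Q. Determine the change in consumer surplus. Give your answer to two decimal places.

-11.88

Rewriting demand in inverse form: P = 75 - 5Q.
Initial equilibrium: Q_0 = 2.5556, P_0 = 62.2222; CS_0 = (1/2)(2.5556)(12.7778) = 16.3272, PS_0 = (1/2)(2.5556)(10.2222) = 13.0617.
New equilibrium: 75 - 5Q = 63 + 4Q gives Q_1 = 1.3333, P_1 = 68.3333; CS_1 = 4.4444, PS_1 = 3.5556.
Change in consumer surplus = 4.4444 - 16.3272 = -11.8827.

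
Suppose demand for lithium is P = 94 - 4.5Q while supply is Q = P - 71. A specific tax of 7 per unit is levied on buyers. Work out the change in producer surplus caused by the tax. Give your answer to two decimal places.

-4.51

Rewriting supply in inverse form: P = 71 + Q.
Without the tax, 94 - 4.5Q = 71 + Q so Q* = 4.1818 and P* = 75.1818.
A tax on buyers shifts demand down by 7: (94 - 7) - 4.5Q = 71 + Q, so Q_t = 2.9091. Buyers pay P_b = 80.9091; sellers receive P_s = P_b - 7 = 73.9091.
PS falls from (1/2)(4.1818)(4.1818) = 8.7438 to (1/2)(2.9091)(2.9091) = 4.2314, a change of -4.5124.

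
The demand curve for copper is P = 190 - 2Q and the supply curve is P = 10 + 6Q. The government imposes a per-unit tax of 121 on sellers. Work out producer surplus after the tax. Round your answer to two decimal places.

Pre-tax equilibrium: 190 - 2Q = 10 + 6Q gives Q* = 22.5, P* = 145.
With the tax, sellers need 121 more per unit: 190 - 2Q = 10 + 6Q + 121, so Q_t = 7.375. Buyers pay P_b = 175.25; sellers receive P_s = P_b - 121 = 54.25.
Producer surplus is the triangle above supply below P_s: (1/2)(7.375)(54.25 - 10) = 163.1719.

163.17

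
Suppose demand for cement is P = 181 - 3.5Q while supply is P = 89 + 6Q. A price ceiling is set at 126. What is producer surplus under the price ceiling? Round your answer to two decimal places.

Without the control, 181 - 3.5Q = 89 + 6Q so Q* = 9.6842 and P* = 147.1053.
At P = 126, sellers supply (126 - 89)/6 = 6.1667 while buyers want more, so the quantity traded is 6.1667 at price 126.
PS is the triangle above supply below 126: (1/2)(6.1667)(126 - 89) = 114.0833.

114.08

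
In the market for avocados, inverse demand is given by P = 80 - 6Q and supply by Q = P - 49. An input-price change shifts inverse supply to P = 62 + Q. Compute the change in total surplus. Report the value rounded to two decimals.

-45.50

Rewriting supply in inverse form: P = 49 + Q.
Initial equilibrium: Q_0 = 4.4286, P_0 = 53.4286; CS_0 = (1/2)(4.4286)(26.5714) = 58.8367, PS_0 = (1/2)(4.4286)(4.4286) = 9.8061.
New equilibrium: 80 - 6Q = 62 + Q gives Q_1 = 2.5714, P_1 = 64.5714; CS_1 = 19.8367, PS_1 = 3.3061.
Change in total surplus = (19.8367 + 3.3061) - (58.8367 + 9.8061) = -45.5.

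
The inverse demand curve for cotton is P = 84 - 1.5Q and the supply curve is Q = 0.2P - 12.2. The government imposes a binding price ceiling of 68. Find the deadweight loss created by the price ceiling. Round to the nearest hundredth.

Rewriting supply in inverse form: P = 61 + 5Q.
Free-market equilibrium: 84 - 1.5Q = 61 + 5Q gives Q* = 3.5385, P* = 78.6923.
At P = 68, sellers supply (68 - 61)/5 = 1.4 while buyers want more, so the quantity traded is 1.4 at price 68.
The lost-trades triangle has base Q* - 1.4 = 2.1385 and height equal to the gap between the curves at Q = 1.4, which is 81.9 - 68 = 13.9. DWL = (1/2)(2.1385)(13.9) = 14.8623.

14.86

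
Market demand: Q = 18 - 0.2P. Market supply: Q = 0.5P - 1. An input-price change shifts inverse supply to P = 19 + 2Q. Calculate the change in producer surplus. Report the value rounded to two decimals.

Rewriting demand in inverse form: P = 90 - 5Q.
Rewriting supply in inverse form: P = 2 + 2Q.
Initial equilibrium: Q_0 = 12.5714, P_0 = 27.1429; CS_0 = (1/2)(12.5714)(62.8571) = 395.102, PS_0 = (1/2)(12.5714)(25.1429) = 158.0408.
New equilibrium: 90 - 5Q = 19 + 2Q gives Q_1 = 10.1429, P_1 = 39.2857; CS_1 = 257.1939, PS_1 = 102.8776.
Change in producer surplus = 102.8776 - 158.0408 = -55.1633.

-55.16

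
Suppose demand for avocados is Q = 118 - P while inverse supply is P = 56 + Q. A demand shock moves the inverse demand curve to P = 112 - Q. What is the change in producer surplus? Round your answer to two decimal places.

Rewriting demand in inverse form: P = 118 - Q.
Initial equilibrium: Q_0 = 31, P_0 = 87; CS_0 = (1/2)(31)(31) = 480.5, PS_0 = (1/2)(31)(31) = 480.5.
New equilibrium: 112 - Q = 56 + Q gives Q_1 = 28, P_1 = 84; CS_1 = 392, PS_1 = 392.
Change in producer surplus = 392 - 480.5 = -88.5.

-88.50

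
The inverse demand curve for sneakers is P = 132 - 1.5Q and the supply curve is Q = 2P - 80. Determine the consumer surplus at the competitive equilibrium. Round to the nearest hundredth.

Rewriting supply in inverse form: P = 40 + 0.5Q.
Setting demand equal to supply, 92 = 2Q, so Q* = 46 and P* = 63.
Consumer surplus is the triangle under demand above P*: (1/2)(46)(132 - 63) = (1/2)(46)(69) = 1587.

1587.00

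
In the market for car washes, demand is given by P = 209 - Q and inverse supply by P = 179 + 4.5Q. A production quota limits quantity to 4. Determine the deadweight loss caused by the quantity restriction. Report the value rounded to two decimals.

Without the quota, 209 - Q = 179 + 4.5Q gives Q* = 5.4545.
At Q = 4 the demand price is 209 - (4) = 205 and the supply price is 179 + 4.5(4) = 197.
Deadweight loss is the triangle between the curves from 4 to 5.4545: (1/2)(205 - 197)(5.4545 - 4) = 5.8182.

5.82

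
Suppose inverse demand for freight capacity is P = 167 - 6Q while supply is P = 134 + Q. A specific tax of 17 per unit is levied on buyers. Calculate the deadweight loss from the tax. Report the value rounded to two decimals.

20.64

Pre-tax equilibrium: 167 - 6Q = 134 + Q gives Q* = 4.7143, P* = 138.7143.
With the tax, buyers' net willingness to pay falls by 17: (167 - 17) - 6Q = 134 + Q, so Q_t = 2.2857. Buyers pay P_b = 153.2857; sellers receive P_s = P_b - 17 = 136.2857.
The welfare triangle lost has base Q* - Q_t = 2.4286 and height t = 17, so DWL = (1/2)(2.4286)(17) = 20.6429.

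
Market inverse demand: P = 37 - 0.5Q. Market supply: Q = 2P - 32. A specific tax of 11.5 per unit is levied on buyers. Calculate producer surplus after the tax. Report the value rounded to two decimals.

Rewriting supply in inverse form: P = 16 + 0.5Q.
Without the tax, 37 - 0.5Q = 16 + 0.5Q so Q* = 21 and P* = 26.5.
A tax on buyers shifts demand down by 11.5: (37 - 11.5) - 0.5Q = 16 + 0.5Q, so Q_t = 9.5. Buyers pay P_b = 32.25; sellers receive P_s = P_b - 11.5 = 20.75.
Producer surplus is the triangle above supply below P_s: (1/2)(9.5)(20.75 - 16) = 22.5625.

22.56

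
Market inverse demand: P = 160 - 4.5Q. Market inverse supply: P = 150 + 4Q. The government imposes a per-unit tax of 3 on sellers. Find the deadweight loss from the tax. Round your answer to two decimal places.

0.53

Without the tax, 160 - 4.5Q = 150 + 4Q so Q* = 1.1765 and P* = 154.7059.
With the tax, sellers need 3 more per unit: 160 - 4.5Q = 150 + 4Q + 3, so Q_t = 0.8235. Buyers pay P_b = 156.2941; sellers receive P_s = P_b - 3 = 153.2941.
The welfare triangle lost has base Q* - Q_t = 0.3529 and height t = 3, so DWL = (1/2)(0.3529)(3) = 0.5294.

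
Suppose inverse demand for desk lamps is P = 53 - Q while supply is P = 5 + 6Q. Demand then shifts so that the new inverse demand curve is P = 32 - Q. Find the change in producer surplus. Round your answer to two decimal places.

Initial equilibrium: Q_0 = 6.8571, P_0 = 46.1429; CS_0 = (1/2)(6.8571)(6.8571) = 23.5102, PS_0 = (1/2)(6.8571)(41.1429) = 141.0612.
New equilibrium: 32 - Q = 5 + 6Q gives Q_1 = 3.8571, P_1 = 28.1429; CS_1 = 7.4388, PS_1 = 44.6327.
Change in producer surplus = 44.6327 - 141.0612 = -96.4286.

-96.43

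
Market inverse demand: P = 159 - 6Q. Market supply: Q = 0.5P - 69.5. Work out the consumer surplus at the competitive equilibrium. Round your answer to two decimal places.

Rewriting supply in inverse form: P = 139 + 2Q.
Setting demand equal to supply, 20 = 8Q, so Q* = 2.5 and P* = 144.
The demand choke price is 159, so CS = (1/2)(Q*)(159 - P*) = (1/2)(2.5)(15) = 18.75.

18.75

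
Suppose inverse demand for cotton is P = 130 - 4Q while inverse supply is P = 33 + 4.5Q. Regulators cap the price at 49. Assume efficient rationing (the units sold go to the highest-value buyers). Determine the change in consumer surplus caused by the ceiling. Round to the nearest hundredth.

2.26

Without the control, 130 - 4Q = 33 + 4.5Q so Q* = 11.4118 and P* = 84.3529.
At the ceiling price 49, quantity supplied is (49 - 33)/4.5 = 3.5556; supply is the short side, so Q = 3.5556 trades at P = 49.
CS goes from (1/2)(11.4118)(45.6471) = 260.4567 to 262.716 (computed as (130 - 49)(3.5556) - (1/2)(4)(3.5556)^2), a change of 2.2593.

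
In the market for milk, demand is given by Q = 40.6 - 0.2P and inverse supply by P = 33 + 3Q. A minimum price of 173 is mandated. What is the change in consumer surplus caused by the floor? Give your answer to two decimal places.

-1038.91

Rewriting demand in inverse form: P = 203 - 5Q.
Without the control, 203 - 5Q = 33 + 3Q so Q* = 21.25 and P* = 96.75.
At the floor price 173, quantity demanded is (203 - 173)/5 = 6; demand is the short side, so Q = 6 trades at P = 173.
CS goes from (1/2)(21.25)(106.25) = 1128.9062 to 90 (computed as (203 - 173)(6) - (1/2)(5)(6)^2), a change of -1038.9062.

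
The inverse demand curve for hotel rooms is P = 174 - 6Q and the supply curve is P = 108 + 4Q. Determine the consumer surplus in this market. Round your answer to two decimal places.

130.68

Equilibrium: 174 - 6Q = 108 + 4Q, so Q* = 6.6 and P* = 134.4.
Consumer surplus is the triangle under demand above P*: (1/2)(6.6)(174 - 134.4) = (1/2)(6.6)(39.6) = 130.68.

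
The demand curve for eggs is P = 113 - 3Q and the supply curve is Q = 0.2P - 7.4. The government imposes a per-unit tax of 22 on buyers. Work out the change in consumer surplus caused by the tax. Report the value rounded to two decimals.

Rewriting supply in inverse form: P = 37 + 5Q.
Without the tax, 113 - 3Q = 37 + 5Q so Q* = 9.5 and P* = 84.5.
With the tax, buyers' net willingness to pay falls by 22: (113 - 22) - 3Q = 37 + 5Q, so Q_t = 6.75. Buyers pay P_b = 92.75; sellers receive P_s = P_b - 22 = 70.75.
CS falls from (1/2)(9.5)(28.5) = 135.375 to (1/2)(6.75)(20.25) = 68.3438, a change of -67.0312.

-67.03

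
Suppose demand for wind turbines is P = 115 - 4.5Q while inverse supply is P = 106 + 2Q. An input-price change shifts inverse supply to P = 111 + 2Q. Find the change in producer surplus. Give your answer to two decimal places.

-1.54

Initial equilibrium: Q_0 = 1.3846, P_0 = 108.7692; CS_0 = (1/2)(1.3846)(6.2308) = 4.3136, PS_0 = (1/2)(1.3846)(2.7692) = 1.9172.
New equilibrium: 115 - 4.5Q = 111 + 2Q gives Q_1 = 0.6154, P_1 = 112.2308; CS_1 = 0.8521, PS_1 = 0.3787.
Change in producer surplus = 0.3787 - 1.9172 = -1.5385.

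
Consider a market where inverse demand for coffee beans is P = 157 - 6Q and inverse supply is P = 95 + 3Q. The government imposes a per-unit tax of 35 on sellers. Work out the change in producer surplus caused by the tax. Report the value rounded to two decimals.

-57.69

Without the tax, 157 - 6Q = 95 + 3Q so Q* = 6.8889 and P* = 115.6667.
With the tax, sellers need 35 more per unit: 157 - 6Q = 95 + 3Q + 35, so Q_t = 3. Buyers pay P_b = 139; sellers receive P_s = P_b - 35 = 104.
Producers lose the trapezoid between P_s and P* out to Q_t plus the triangle from Q_t to Q*: change in PS = 13.5 - 71.1852 = -57.6852.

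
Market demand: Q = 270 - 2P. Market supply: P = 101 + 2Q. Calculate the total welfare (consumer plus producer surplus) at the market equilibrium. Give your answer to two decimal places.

Rewriting demand in inverse form: P = 135 - 0.5Q.
Equilibrium: 135 - 0.5Q = 101 + 2Q, so Q* = 13.6 and P* = 128.2.
Total surplus is the full triangle between the curves from 0 to Q*: (1/2)(13.6)(135 - 101) = 231.2.

231.20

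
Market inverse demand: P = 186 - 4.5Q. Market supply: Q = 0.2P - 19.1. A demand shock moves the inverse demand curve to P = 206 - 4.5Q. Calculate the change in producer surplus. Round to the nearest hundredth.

111.36

Rewriting supply in inverse form: P = 95.5 + 5Q.
Initial equilibrium: Q_0 = 9.5263, P_0 = 143.1316; CS_0 = (1/2)(9.5263)(42.8684) = 204.1891, PS_0 = (1/2)(9.5263)(47.6316) = 226.8767.
New equilibrium: 206 - 4.5Q = 95.5 + 5Q gives Q_1 = 11.6316, P_1 = 153.6579; CS_1 = 304.4107, PS_1 = 338.2341.
Change in producer surplus = 338.2341 - 226.8767 = 111.3573.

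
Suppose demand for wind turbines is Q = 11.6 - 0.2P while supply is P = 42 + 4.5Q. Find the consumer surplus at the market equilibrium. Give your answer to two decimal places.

Rewriting demand in inverse form: P = 58 - 5Q.
Equilibrium: 58 - 5Q = 42 + 4.5Q, so Q* = 1.6842 and P* = 49.5789.
CS is the area between the demand curve and P* from 0 to Q*: (1/2)(1.6842)(8.4211) = 7.0914.

7.09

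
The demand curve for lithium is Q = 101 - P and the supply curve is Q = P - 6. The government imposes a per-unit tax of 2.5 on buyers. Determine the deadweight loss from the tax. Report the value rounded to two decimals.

Rewriting demand in inverse form: P = 101 - Q.
Rewriting supply in inverse form: P = 6 + Q.
Without the tax, 101 - Q = 6 + Q so Q* = 47.5 and P* = 53.5.
A tax on buyers shifts demand down by 2.5: (101 - 2.5) - Q = 6 + Q, so Q_t = 46.25. Buyers pay P_b = 54.75; sellers receive P_s = P_b - 2.5 = 52.25.
Deadweight loss is the triangle between the curves from Q_t to Q*: (1/2)(47.5 - 46.25)(2.5) = 1.5625.

1.56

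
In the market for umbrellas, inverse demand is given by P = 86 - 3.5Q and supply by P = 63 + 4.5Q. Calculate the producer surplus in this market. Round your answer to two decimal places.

Equilibrium: 86 - 3.5Q = 63 + 4.5Q, so Q* = 2.875 and P* = 75.9375.
The supply curve's price intercept is 63, so PS = (1/2)(Q*)(P* - 63) = (1/2)(2.875)(12.9375) = 18.5977.

18.60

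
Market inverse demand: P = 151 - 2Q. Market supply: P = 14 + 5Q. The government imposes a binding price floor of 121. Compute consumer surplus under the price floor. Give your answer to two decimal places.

225.00

Without the control, 151 - 2Q = 14 + 5Q so Q* = 19.5714 and P* = 111.8571.
At the floor price 121, quantity demanded is (151 - 121)/2 = 15; demand is the short side, so Q = 15 trades at P = 121.
CS is the triangle under demand above 121: (1/2)(15)(151 - 121) = 225.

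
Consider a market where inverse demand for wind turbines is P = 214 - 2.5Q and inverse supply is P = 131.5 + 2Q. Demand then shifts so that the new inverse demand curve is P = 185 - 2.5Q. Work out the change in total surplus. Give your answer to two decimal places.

-438.22

Initial equilibrium: Q_0 = 18.3333, P_0 = 168.1667; CS_0 = (1/2)(18.3333)(45.8333) = 420.1389, PS_0 = (1/2)(18.3333)(36.6667) = 336.1111.
New equilibrium: 185 - 2.5Q = 131.5 + 2Q gives Q_1 = 11.8889, P_1 = 155.2778; CS_1 = 176.6821, PS_1 = 141.3457.
Change in total surplus = (176.6821 + 141.3457) - (420.1389 + 336.1111) = -438.2222.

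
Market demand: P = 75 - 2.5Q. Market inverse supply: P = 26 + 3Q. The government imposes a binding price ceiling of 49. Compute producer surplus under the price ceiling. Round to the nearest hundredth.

88.17

Free-market equilibrium: 75 - 2.5Q = 26 + 3Q gives Q* = 8.9091, P* = 52.7273.
At the ceiling price 49, quantity supplied is (49 - 26)/3 = 7.6667; supply is the short side, so Q = 7.6667 trades at P = 49.
PS is the triangle above supply below 49: (1/2)(7.6667)(49 - 26) = 88.1667.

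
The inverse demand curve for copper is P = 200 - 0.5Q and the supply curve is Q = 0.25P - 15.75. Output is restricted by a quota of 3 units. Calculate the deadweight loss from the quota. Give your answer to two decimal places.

Rewriting supply in inverse form: P = 63 + 4Q.
Unrestricted equilibrium: Q* = (200 - 63)/(0.5 + 4) = 30.4444.
At Q = 3 the demand price is 200 - 0.5(3) = 198.5 and the supply price is 63 + 4(3) = 75.
DWL = (1/2)(gap between curves at 3) x (Q* - 3) = (1/2)(123.5)(27.4444) = 1694.6944.

1694.69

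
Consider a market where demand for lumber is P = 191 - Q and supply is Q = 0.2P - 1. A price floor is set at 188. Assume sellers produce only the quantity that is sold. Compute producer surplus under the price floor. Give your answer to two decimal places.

Rewriting supply in inverse form: P = 5 + 5Q.
Free-market equilibrium: 191 - Q = 5 + 5Q gives Q* = 31, P* = 160.
At the floor price 188, quantity demanded is (191 - 188)/1 = 3; demand is the short side, so Q = 3 trades at P = 188.
The supply price at Q = 3 is 20. PS is the trapezoid between 188 and supply over [0, 3]: (1/2)[(188 - 5) + (188 - 20)](3) = 526.5.

526.50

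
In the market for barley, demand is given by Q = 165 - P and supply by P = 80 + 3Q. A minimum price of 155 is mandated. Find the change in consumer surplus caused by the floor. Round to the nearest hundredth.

Rewriting demand in inverse form: P = 165 - Q.
Without the control, 165 - Q = 80 + 3Q so Q* = 21.25 and P* = 143.75.
At P = 155, buyers demand (165 - 155)/1 = 10 while sellers would supply more, so the quantity traded is 10 at price 155.
CS goes from (1/2)(21.25)(21.25) = 225.7812 to 50 (computed as (165 - 155)(10) - (1/2)(1)(10)^2), a change of -175.7812.

-175.78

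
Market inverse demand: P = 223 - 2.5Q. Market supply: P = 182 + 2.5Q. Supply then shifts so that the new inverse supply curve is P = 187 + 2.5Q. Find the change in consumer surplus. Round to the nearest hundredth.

Initial equilibrium: Q_0 = 8.2, P_0 = 202.5; CS_0 = (1/2)(8.2)(20.5) = 84.05, PS_0 = (1/2)(8.2)(20.5) = 84.05.
New equilibrium: 223 - 2.5Q = 187 + 2.5Q gives Q_1 = 7.2, P_1 = 205; CS_1 = 64.8, PS_1 = 64.8.
Change in consumer surplus = 64.8 - 84.05 = -19.25.

-19.25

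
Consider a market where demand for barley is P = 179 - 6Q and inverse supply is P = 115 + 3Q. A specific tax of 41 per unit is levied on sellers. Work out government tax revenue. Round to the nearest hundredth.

104.78

Without the tax, 179 - 6Q = 115 + 3Q so Q* = 7.1111 and P* = 136.3333.
With the tax, sellers need 41 more per unit: 179 - 6Q = 115 + 3Q + 41, so Q_t = 2.5556. Buyers pay P_b = 163.6667; sellers receive P_s = P_b - 41 = 122.6667.
Tax revenue = t x Q_t = 41 x 2.5556 = 104.7778.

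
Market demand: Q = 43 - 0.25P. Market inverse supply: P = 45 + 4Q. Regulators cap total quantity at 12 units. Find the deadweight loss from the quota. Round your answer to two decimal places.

Rewriting demand in inverse form: P = 172 - 4Q.
Without the quota, 172 - 4Q = 45 + 4Q gives Q* = 15.875.
At Q = 12 the demand price is 172 - 4(12) = 124 and the supply price is 45 + 4(12) = 93.
Deadweight loss is the triangle between the curves from 12 to 15.875: (1/2)(124 - 93)(15.875 - 12) = 60.0625.

60.06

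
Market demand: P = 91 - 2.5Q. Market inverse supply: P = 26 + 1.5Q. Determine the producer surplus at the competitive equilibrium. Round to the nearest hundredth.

198.05

Setting demand equal to supply, 65 = 4Q, so Q* = 16.25 and P* = 50.375.
PS is the area between P* and the supply curve from 0 to Q*: (1/2)(16.25)(24.375) = 198.0469.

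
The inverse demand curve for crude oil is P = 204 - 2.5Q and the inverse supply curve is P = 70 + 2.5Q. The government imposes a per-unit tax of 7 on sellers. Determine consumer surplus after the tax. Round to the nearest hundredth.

806.45

Pre-tax equilibrium: 204 - 2.5Q = 70 + 2.5Q gives Q* = 26.8, P* = 137.
A tax on sellers shifts supply up by 7: 204 - 2.5Q = 70 + 2.5Q + 7, so Q_t = 25.4. Buyers pay P_b = 140.5; sellers receive P_s = P_b - 7 = 133.5.
CS = (1/2)(Q_t)(204 - P_b) = (1/2)(25.4)(63.5) = 806.45.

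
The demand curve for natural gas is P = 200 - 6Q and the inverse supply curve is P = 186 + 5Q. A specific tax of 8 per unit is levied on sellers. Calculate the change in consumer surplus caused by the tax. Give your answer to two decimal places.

-3.97

Pre-tax equilibrium: 200 - 6Q = 186 + 5Q gives Q* = 1.2727, P* = 192.3636.
A tax on sellers shifts supply up by 8: 200 - 6Q = 186 + 5Q + 8, so Q_t = 0.5455. Buyers pay P_b = 196.7273; sellers receive P_s = P_b - 8 = 188.7273.
CS falls from (1/2)(1.2727)(7.6364) = 4.8595 to (1/2)(0.5455)(3.2727) = 0.8926, a change of -3.9669.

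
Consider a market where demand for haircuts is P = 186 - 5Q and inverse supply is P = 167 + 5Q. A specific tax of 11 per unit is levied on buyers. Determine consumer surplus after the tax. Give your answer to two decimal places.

Without the tax, 186 - 5Q = 167 + 5Q so Q* = 1.9 and P* = 176.5.
A tax on buyers shifts demand down by 11: (186 - 11) - 5Q = 167 + 5Q, so Q_t = 0.8. Buyers pay P_b = 182; sellers receive P_s = P_b - 11 = 171.
CS = (1/2)(Q_t)(186 - P_b) = (1/2)(0.8)(4) = 1.6.

1.60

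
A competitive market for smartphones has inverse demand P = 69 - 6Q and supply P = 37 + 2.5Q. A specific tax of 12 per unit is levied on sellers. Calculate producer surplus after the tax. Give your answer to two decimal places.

Pre-tax equilibrium: 69 - 6Q = 37 + 2.5Q gives Q* = 3.7647, P* = 46.4118.
With the tax, sellers need 12 more per unit: 69 - 6Q = 37 + 2.5Q + 12, so Q_t = 2.3529. Buyers pay P_b = 54.8824; sellers receive P_s = P_b - 12 = 42.8824.
Producer surplus is the triangle above supply below P_s: (1/2)(2.3529)(42.8824 - 37) = 6.9204.

6.92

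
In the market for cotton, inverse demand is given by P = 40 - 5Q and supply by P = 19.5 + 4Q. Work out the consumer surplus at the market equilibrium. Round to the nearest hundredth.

12.97

Setting demand equal to supply, 20.5 = 9Q, so Q* = 2.2778 and P* = 28.6111.
Consumer surplus is the triangle under demand above P*: (1/2)(2.2778)(40 - 28.6111) = (1/2)(2.2778)(11.3889) = 12.9707.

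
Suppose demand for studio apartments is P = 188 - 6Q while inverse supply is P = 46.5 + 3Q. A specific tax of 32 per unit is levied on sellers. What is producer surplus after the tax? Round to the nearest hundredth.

222.04

Pre-tax equilibrium: 188 - 6Q = 46.5 + 3Q gives Q* = 15.7222, P* = 93.6667.
A tax on sellers shifts supply up by 32: 188 - 6Q = 46.5 + 3Q + 32, so Q_t = 12.1667. Buyers pay P_b = 115; sellers receive P_s = P_b - 32 = 83.
PS = (1/2)(Q_t)(P_s - 46.5) = (1/2)(12.1667)(36.5) = 222.0417.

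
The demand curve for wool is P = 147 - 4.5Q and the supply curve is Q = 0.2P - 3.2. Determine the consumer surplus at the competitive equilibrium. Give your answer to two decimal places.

427.84

Rewriting supply in inverse form: P = 16 + 5Q.
Set 147 - 4.5Q = 16 + 5Q, which gives 131 = 9.5Q, so Q* = 13.7895 and P* = 147 - 4.5(13.7895) = 84.9474.
The demand choke price is 147, so CS = (1/2)(Q*)(147 - P*) = (1/2)(13.7895)(62.0526) = 427.8366.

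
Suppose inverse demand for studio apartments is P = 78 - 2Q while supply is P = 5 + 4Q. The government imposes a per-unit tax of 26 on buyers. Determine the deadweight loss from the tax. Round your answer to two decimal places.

Pre-tax equilibrium: 78 - 2Q = 5 + 4Q gives Q* = 12.1667, P* = 53.6667.
A tax on buyers shifts demand down by 26: (78 - 26) - 2Q = 5 + 4Q, so Q_t = 7.8333. Buyers pay P_b = 62.3333; sellers receive P_s = P_b - 26 = 36.3333.
The welfare triangle lost has base Q* - Q_t = 4.3333 and height t = 26, so DWL = (1/2)(4.3333)(26) = 56.3333.

56.33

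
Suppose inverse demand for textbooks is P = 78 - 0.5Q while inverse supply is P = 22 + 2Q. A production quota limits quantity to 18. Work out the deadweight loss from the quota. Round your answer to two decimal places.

Without the quota, 78 - 0.5Q = 22 + 2Q gives Q* = 22.4.
At Q = 18 the demand price is 78 - 0.5(18) = 69 and the supply price is 22 + 2(18) = 58.
DWL = (1/2)(gap between curves at 18) x (Q* - 18) = (1/2)(11)(4.4) = 24.2.

24.20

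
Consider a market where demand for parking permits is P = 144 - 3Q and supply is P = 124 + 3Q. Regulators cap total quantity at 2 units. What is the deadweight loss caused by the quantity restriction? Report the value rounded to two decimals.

Unrestricted equilibrium: Q* = (144 - 124)/(3 + 3) = 3.3333.
At Q = 2 the demand price is 144 - 3(2) = 138 and the supply price is 124 + 3(2) = 130.
DWL = (1/2)(gap between curves at 2) x (Q* - 2) = (1/2)(8)(1.3333) = 5.3333.

5.33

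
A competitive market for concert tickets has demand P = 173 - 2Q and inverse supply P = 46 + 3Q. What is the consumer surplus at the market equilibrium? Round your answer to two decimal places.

Equilibrium: 173 - 2Q = 46 + 3Q, so Q* = 25.4 and P* = 122.2.
The demand choke price is 173, so CS = (1/2)(Q*)(173 - P*) = (1/2)(25.4)(50.8) = 645.16.

645.16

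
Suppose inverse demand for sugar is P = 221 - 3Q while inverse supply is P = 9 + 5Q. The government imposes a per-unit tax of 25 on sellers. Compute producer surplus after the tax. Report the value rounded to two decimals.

Without the tax, 221 - 3Q = 9 + 5Q so Q* = 26.5 and P* = 141.5.
A tax on sellers shifts supply up by 25: 221 - 3Q = 9 + 5Q + 25, so Q_t = 23.375. Buyers pay P_b = 150.875; sellers receive P_s = P_b - 25 = 125.875.
Producer surplus is the triangle above supply below P_s: (1/2)(23.375)(125.875 - 9) = 1365.9766.

1365.98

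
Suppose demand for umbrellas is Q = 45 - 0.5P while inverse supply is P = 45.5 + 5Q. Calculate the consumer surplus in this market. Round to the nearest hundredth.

Rewriting demand in inverse form: P = 90 - 2Q.
Setting demand equal to supply, 44.5 = 7Q, so Q* = 6.3571 and P* = 77.2857.
CS is the area between the demand curve and P* from 0 to Q*: (1/2)(6.3571)(12.7143) = 40.4133.

40.41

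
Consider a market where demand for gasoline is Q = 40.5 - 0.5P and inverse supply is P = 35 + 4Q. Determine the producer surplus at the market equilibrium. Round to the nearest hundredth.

117.56

Rewriting demand in inverse form: P = 81 - 2Q.
Set 81 - 2Q = 35 + 4Q, which gives 46 = 6Q, so Q* = 7.6667 and P* = 81 - 2(7.6667) = 65.6667.
The supply curve's price intercept is 35, so PS = (1/2)(Q*)(P* - 35) = (1/2)(7.6667)(30.6667) = 117.5556.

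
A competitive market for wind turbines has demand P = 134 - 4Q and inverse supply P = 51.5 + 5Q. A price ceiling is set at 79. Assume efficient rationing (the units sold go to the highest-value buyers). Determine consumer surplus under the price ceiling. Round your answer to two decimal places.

242.00

Without the control, 134 - 4Q = 51.5 + 5Q so Q* = 9.1667 and P* = 97.3333.
At the ceiling price 79, quantity supplied is (79 - 51.5)/5 = 5.5; supply is the short side, so Q = 5.5 trades at P = 79.
The demand price at Q = 5.5 is 112. CS is the trapezoid between demand and 79 over [0, 5.5]: (1/2)[(134 - 79) + (112 - 79)](5.5) = 242.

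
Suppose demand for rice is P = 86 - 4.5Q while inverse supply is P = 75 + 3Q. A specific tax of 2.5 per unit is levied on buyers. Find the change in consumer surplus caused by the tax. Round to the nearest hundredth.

Without the tax, 86 - 4.5Q = 75 + 3Q so Q* = 1.4667 and P* = 79.4.
A tax on buyers shifts demand down by 2.5: (86 - 2.5) - 4.5Q = 75 + 3Q, so Q_t = 1.1333. Buyers pay P_b = 80.9; sellers receive P_s = P_b - 2.5 = 78.4.
Consumers lose the trapezoid between P* and P_b out to Q_t plus the triangle from Q_t to Q*: change in CS = 2.89 - 4.84 = -1.95.

-1.95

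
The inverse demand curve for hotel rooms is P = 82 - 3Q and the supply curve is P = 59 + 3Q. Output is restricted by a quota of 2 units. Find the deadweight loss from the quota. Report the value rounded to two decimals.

Without the quota, 82 - 3Q = 59 + 3Q gives Q* = 3.8333.
At Q = 2 the demand price is 82 - 3(2) = 76 and the supply price is 59 + 3(2) = 65.
DWL = (1/2)(gap between curves at 2) x (Q* - 2) = (1/2)(11)(1.8333) = 10.0833.

10.08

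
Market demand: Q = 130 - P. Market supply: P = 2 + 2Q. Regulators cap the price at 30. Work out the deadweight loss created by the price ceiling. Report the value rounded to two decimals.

1232.67

Rewriting demand in inverse form: P = 130 - Q.
Free-market equilibrium: 130 - Q = 2 + 2Q gives Q* = 42.6667, P* = 87.3333.
At P = 30, sellers supply (30 - 2)/2 = 14 while buyers want more, so the quantity traded is 14 at price 30.
At Q = 14 the demand price is 116 and the supply price is 30. Deadweight loss is the triangle between the curves from 14 to 42.6667: (1/2)(116 - 30)(42.6667 - 14) = 1232.6667.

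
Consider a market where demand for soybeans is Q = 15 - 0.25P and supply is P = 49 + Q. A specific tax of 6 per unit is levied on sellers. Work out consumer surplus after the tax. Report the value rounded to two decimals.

Rewriting demand in inverse form: P = 60 - 4Q.
Without the tax, 60 - 4Q = 49 + Q so Q* = 2.2 and P* = 51.2.
With the tax, sellers need 6 more per unit: 60 - 4Q = 49 + Q + 6, so Q_t = 1. Buyers pay P_b = 56; sellers receive P_s = P_b - 6 = 50.
CS = (1/2)(Q_t)(60 - P_b) = (1/2)(1)(4) = 2.

2.00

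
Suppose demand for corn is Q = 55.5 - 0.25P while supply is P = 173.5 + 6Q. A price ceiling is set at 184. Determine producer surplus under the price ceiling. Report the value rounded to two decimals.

Rewriting demand in inverse form: P = 222 - 4Q.
Free-market equilibrium: 222 - 4Q = 173.5 + 6Q gives Q* = 4.85, P* = 202.6.
At the ceiling price 184, quantity supplied is (184 - 173.5)/6 = 1.75; supply is the short side, so Q = 1.75 trades at P = 184.
PS is the triangle above supply below 184: (1/2)(1.75)(184 - 173.5) = 9.1875.

9.19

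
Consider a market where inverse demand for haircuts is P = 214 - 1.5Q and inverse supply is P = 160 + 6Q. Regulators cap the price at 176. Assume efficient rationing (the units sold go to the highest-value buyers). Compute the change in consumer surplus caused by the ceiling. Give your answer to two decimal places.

57.12

Free-market equilibrium: 214 - 1.5Q = 160 + 6Q gives Q* = 7.2, P* = 203.2.
At the ceiling price 176, quantity supplied is (176 - 160)/6 = 2.6667; supply is the short side, so Q = 2.6667 trades at P = 176.
CS goes from (1/2)(7.2)(10.8) = 38.88 to 96 (computed as (214 - 176)(2.6667) - (1/2)(1.5)(2.6667)^2), a change of 57.12.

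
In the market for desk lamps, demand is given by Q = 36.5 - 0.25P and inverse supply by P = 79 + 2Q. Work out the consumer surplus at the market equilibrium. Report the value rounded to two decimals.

249.39

Rewriting demand in inverse form: P = 146 - 4Q.
Set 146 - 4Q = 79 + 2Q, which gives 67 = 6Q, so Q* = 11.1667 and P* = 146 - 4(11.1667) = 101.3333.
CS is the area between the demand curve and P* from 0 to Q*: (1/2)(11.1667)(44.6667) = 249.3889.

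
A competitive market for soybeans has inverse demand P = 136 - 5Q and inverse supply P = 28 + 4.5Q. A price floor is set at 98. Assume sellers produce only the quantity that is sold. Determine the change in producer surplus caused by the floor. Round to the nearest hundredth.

Without the control, 136 - 5Q = 28 + 4.5Q so Q* = 11.3684 and P* = 79.1579.
At the floor price 98, quantity demanded is (136 - 98)/5 = 7.6; demand is the short side, so Q = 7.6 trades at P = 98.
PS goes from (1/2)(11.3684)(51.1579) = 290.7922 to 402.04 (computed as (98 - 28)(7.6) - (1/2)(4.5)(7.6)^2), a change of 111.2478.

111.25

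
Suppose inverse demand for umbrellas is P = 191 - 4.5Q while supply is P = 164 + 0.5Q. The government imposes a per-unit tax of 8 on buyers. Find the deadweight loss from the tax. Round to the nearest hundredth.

Pre-tax equilibrium: 191 - 4.5Q = 164 + 0.5Q gives Q* = 5.4, P* = 166.7.
With the tax, buyers' net willingness to pay falls by 8: (191 - 8) - 4.5Q = 164 + 0.5Q, so Q_t = 3.8. Buyers pay P_b = 173.9; sellers receive P_s = P_b - 8 = 165.9.
Deadweight loss is the triangle between the curves from Q_t to Q*: (1/2)(5.4 - 3.8)(8) = 6.4.

6.40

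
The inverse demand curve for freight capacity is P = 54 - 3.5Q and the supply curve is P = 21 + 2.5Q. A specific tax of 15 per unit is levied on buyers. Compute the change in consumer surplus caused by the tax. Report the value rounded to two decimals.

-37.19

Without the tax, 54 - 3.5Q = 21 + 2.5Q so Q* = 5.5 and P* = 34.75.
With the tax, buyers' net willingness to pay falls by 15: (54 - 15) - 3.5Q = 21 + 2.5Q, so Q_t = 3. Buyers pay P_b = 43.5; sellers receive P_s = P_b - 15 = 28.5.
CS falls from (1/2)(5.5)(19.25) = 52.9375 to (1/2)(3)(10.5) = 15.75, a change of -37.1875.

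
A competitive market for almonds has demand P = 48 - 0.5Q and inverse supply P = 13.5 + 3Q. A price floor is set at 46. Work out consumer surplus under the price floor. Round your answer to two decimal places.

4.00

Free-market equilibrium: 48 - 0.5Q = 13.5 + 3Q gives Q* = 9.8571, P* = 43.0714.
At P = 46, buyers demand (48 - 46)/0.5 = 4 while sellers would supply more, so the quantity traded is 4 at price 46.
CS is the triangle under demand above 46: (1/2)(4)(48 - 46) = 4.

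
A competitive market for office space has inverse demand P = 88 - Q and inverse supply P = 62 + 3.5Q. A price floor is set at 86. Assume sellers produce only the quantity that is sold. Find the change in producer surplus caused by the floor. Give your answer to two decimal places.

-17.42

Free-market equilibrium: 88 - Q = 62 + 3.5Q gives Q* = 5.7778, P* = 82.2222.
At the floor price 86, quantity demanded is (88 - 86)/1 = 2; demand is the short side, so Q = 2 trades at P = 86.
PS goes from (1/2)(5.7778)(20.2222) = 58.4198 to 41 (computed as (86 - 62)(2) - (1/2)(3.5)(2)^2), a change of -17.4198.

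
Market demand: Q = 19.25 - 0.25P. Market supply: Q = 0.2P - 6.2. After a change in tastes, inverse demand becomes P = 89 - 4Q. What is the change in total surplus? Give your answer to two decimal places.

69.33

Rewriting demand in inverse form: P = 77 - 4Q.
Rewriting supply in inverse form: P = 31 + 5Q.
Initial equilibrium: Q_0 = 5.1111, P_0 = 56.5556; CS_0 = (1/2)(5.1111)(20.4444) = 52.2469, PS_0 = (1/2)(5.1111)(25.5556) = 65.3086.
New equilibrium: 89 - 4Q = 31 + 5Q gives Q_1 = 6.4444, P_1 = 63.2222; CS_1 = 83.0617, PS_1 = 103.8272.
Change in total surplus = (83.0617 + 103.8272) - (52.2469 + 65.3086) = 69.3333.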